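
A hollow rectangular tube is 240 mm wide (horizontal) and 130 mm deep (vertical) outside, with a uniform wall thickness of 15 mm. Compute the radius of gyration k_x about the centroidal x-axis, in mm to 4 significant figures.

Break the section into simple shapes (no overlaps), measuring from the bottom-left corner of the bounding box.
Outer rectangle: 240 × 130, A = 31 200 mm², y = 65 mm, Ī = 43 940 000 mm⁴.
Inner void (subtracted): 210 × 100, A = 21 000 mm², y = 65 mm, Ī = 17 500 000 mm⁴.
By symmetry the centroid is at mid-height, ȳ = 65 mm.
All pieces are centred on the centroidal x-axis, so I = ΣĪ (holes subtracted) = 26 440 000 mm⁴.
Radius of gyration: k = √(I/A) = √(26 440 000 / 10 200) = 50.9132 mm.

k_x ≈ 50.91 mm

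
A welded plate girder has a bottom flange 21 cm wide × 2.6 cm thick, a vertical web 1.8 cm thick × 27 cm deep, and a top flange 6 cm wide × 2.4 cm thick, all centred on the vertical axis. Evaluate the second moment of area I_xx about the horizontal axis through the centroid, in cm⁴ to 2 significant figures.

Split into non-overlapping primitives; take the origin at the lower-left of the bounding box.
Bottom plate: 21 × 2.6, A = 54.6 cm², y = 1.3 cm, Ī = 30.76 cm⁴.
Web plate: 1.8 × 27, A = 48.6 cm², y = 16.1 cm, Ī = 2 952 cm⁴.
Top plate: 6 × 2.4, A = 14.4 cm², y = 30.8 cm, Ī = 6.912 cm⁴.
Centroid: ȳ = ΣA·y / ΣA = 11.03 cm.
Transfer each piece to the horizontal axis through the centroid using Ī + A·d² with d = y − 11.03:
  bottom plate: d = -9.729 cm → contributes +5 198 cm⁴
  web plate: d = 5.071 cm → contributes +4 202 cm⁴
  top plate: d = 19.77 cm → contributes +5 636 cm⁴
Total I = 15 037 cm⁴.

I_xx ≈ 1.5 × 10⁴ cm⁴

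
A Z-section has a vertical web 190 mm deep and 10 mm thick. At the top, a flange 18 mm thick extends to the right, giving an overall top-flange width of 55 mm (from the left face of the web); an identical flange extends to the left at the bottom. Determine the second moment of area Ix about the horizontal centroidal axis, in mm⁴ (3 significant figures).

Decompose the section into non-overlapping parts with the origin at the bottom-left of its bounding rectangle.
Web: 10 × 190, A = 1 900 mm², y = 95 mm, Ī = 5 715 833 mm⁴.
Top flange (beyond web): 45 × 18, A = 810 mm², y = 181 mm, Ī = 21 870 mm⁴.
Bottom flange (beyond web): 45 × 18, A = 810 mm², y = 9 mm, Ī = 21 870 mm⁴.
Centroid: ȳ = ΣA·y / ΣA = 95 mm.
Transfer each piece to the horizontal centroidal axis using Ī + A·d² with d = y − 95:
  web: d = 0 mm → contributes +5 715 833 mm⁴
  top flange (beyond web): d = 86 mm → contributes +6 012 630 mm⁴
  bottom flange (beyond web): d = -86 mm → contributes +6 012 630 mm⁴
Total I = 17 741 093 mm⁴.

Ix ≈ 1.77 × 10⁷ mm⁴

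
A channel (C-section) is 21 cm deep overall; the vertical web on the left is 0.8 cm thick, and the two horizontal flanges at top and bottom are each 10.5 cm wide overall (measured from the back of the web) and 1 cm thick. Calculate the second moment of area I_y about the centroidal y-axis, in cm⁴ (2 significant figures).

I_y ≈ 400 cm⁴

Break the section into simple shapes (no overlaps), measuring from the bottom-left corner of the bounding box.
Web: 0.8 × 21, A = 16.8 cm², x = 0.4 cm, Ī = 0.896 cm⁴.
Top flange (beyond web): 9.7 × 1, A = 9.7 cm², x = 5.65 cm, Ī = 76.06 cm⁴.
Bottom flange (beyond web): 9.7 × 1, A = 9.7 cm², x = 5.65 cm, Ī = 76.06 cm⁴.
Centroid: x̄ = ΣA·x / ΣA = 3.214 cm.
Transfer each piece to the centroidal y-axis using Ī + A·d² with d = x − 3.214:
  web: d = -2.814 cm → contributes +133.9 cm⁴
  top flange (beyond web): d = 2.436 cm → contributes +133.6 cm⁴
  bottom flange (beyond web): d = 2.436 cm → contributes +133.6 cm⁴
Total I = 401.2 cm⁴.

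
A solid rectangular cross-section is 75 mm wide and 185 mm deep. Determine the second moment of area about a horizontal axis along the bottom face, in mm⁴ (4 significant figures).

The section: 75 × 185, A = 13 875 mm², y = 92.5 mm, Ī = 39 572 656 mm⁴.
Transfer it to the base of the section using Ī + A·d² with d = y − 0:
  the section: d = 92.5 mm → contributes +158 290 625 mm⁴
Total I = 158 290 625 mm⁴.

I_base ≈ 1.583 × 10⁸ mm⁴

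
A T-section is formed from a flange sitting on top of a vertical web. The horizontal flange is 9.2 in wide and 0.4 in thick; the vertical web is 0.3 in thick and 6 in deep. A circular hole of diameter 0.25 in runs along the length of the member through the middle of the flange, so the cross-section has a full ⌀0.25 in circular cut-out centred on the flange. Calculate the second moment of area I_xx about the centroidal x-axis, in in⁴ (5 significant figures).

I_xx ≈ 17.772 in⁴

Split into non-overlapping primitives; take the origin at the lower-left of the bounding box.
Flange: 9.2 × 0.4, A = 3.68 in², y = 6.2 in, Ī = 0.04906667 in⁴.
Web: 0.3 × 6, A = 1.8 in², y = 3 in, Ī = 5.4 in⁴.
Hole (subtracted): ⌀0.25, A = 0.04908739 in², y = 6.2 in, Ī = 0.0001917476 in⁴.
Centroid: ȳ = ΣA·y / ΣA = 5.139405 in.
Transfer each piece to the centroidal x-axis using Ī + A·d² with d = y − 5.139405:
  flange: d = 1.060595 in → contributes +4.18856 in⁴
  web: d = -2.139405 in → contributes +13.6387 in⁴
  hole: d = 1.060595 in → contributes −0.05540829 in⁴
Total I = 17.77185 in⁴.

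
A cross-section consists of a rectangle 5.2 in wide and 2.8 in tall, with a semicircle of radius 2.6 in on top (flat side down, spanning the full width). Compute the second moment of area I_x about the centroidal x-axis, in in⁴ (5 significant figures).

I_x ≈ 53.012 in⁴

Split into non-overlapping primitives; take the origin at the lower-left of the bounding box.
Rectangular body: 5.2 × 2.8, A = 14.56 in², y = 1.4 in, Ī = 9.512533 in⁴.
Semicircular cap: semicircle r = 2.6, A = 10.61858 in², y = 3.903474 in, Ī = 5.01563 in⁴.
Centroid: ȳ = ΣA·y / ΣA = 2.455792 in.
Transfer each piece to the centroidal x-axis using Ī + A·d² with d = y − 2.455792:
  rectangular body: d = -1.055792 in → contributes +25.74252 in⁴
  semicircular cap: d = 1.447682 in → contributes +27.26988 in⁴
Total I = 53.0124 in⁴.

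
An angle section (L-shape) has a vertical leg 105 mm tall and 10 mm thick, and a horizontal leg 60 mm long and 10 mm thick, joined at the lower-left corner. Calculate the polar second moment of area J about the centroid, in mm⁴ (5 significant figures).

Treat the section as a set of non-overlapping primitives; coordinates are from the bounding-box lower-left.
Vertical leg: 10 × 105, A = 1 050 mm², y = 52.5 mm, Ī = 964687.5 mm⁴.
Horizontal leg (remainder): 50 × 10, A = 500 mm², y = 5 mm, Ī = 4166.667 mm⁴.
Centroid: ȳ = ΣA·y / ΣA = 37.17742 mm.
Transfer each piece to the centroidal x-axis using Ī + A·d² with d = y − 37.17742:
  vertical leg: d = 15.32258 mm → contributes +1 211 208 mm⁴
  horizontal leg (remainder): d = -32.17742 mm → contributes +521859.8 mm⁴
Total I = 1 733 068 mm⁴.
For the y-axis: x̄ = 14.67742 mm.
Repeating about the centroidal y-axis gives I_y = 417755.4 mm⁴.
Polar second moment: J = I_x + I_y = 2 150 823 mm⁴.

J ≈ 2.1508 × 10⁶ mm⁴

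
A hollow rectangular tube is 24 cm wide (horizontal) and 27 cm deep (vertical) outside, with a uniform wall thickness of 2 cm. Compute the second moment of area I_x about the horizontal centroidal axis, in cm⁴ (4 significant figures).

Break the section into simple shapes (no overlaps), measuring from the bottom-left corner of the bounding box.
Outer rectangle: 24 × 27, A = 648 cm², y = 13.5 cm, Ī = 39 366 cm⁴.
Inner void (subtracted): 20 × 23, A = 460 cm², y = 13.5 cm, Ī = 20278.3 cm⁴.
By symmetry the centroid is at mid-height, ȳ = 13.5 cm.
All pieces are centred on the horizontal centroidal axis, so I = ΣĪ (holes subtracted) = 19087.7 cm⁴.

I_x ≈ 1.909 × 10⁴ cm⁴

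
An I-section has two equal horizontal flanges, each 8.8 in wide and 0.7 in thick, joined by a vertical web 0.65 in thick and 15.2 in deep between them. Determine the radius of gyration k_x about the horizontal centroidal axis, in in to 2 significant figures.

k_x ≈ 6.6 in

Split into non-overlapping primitives; take the origin at the lower-left of the bounding box.
Bottom flange: 8.8 × 0.7, A = 6.16 in², y = 0.35 in, Ī = 0.2515 in⁴.
Web: 0.65 × 15.2, A = 9.88 in², y = 8.3 in, Ī = 190.2 in⁴.
Top flange: 8.8 × 0.7, A = 6.16 in², y = 16.25 in, Ī = 0.2515 in⁴.
By symmetry the centroid is at mid-height, ȳ = 8.3 in.
Transfer each piece to the horizontal centroidal axis using Ī + A·d² with d = y − 8.3:
  bottom flange: d = -7.95 in → contributes +389.6 in⁴
  web: d = 0 in → contributes +190.2 in⁴
  top flange: d = 7.95 in → contributes +389.6 in⁴
Total I = 969.4 in⁴.
Radius of gyration: k = √(I/A) = √(969.4 / 22.2) = 6.608 in.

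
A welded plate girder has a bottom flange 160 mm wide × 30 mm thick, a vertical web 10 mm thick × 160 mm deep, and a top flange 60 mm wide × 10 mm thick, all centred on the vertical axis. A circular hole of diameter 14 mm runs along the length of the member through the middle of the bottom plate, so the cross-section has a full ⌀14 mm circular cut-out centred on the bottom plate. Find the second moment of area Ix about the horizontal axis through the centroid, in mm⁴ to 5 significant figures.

Break the section into simple shapes (no overlaps), measuring from the bottom-left corner of the bounding box.
Bottom plate: 160 × 30, A = 4 800 mm², y = 15 mm, Ī = 360 000 mm⁴.
Web plate: 10 × 160, A = 1 600 mm², y = 110 mm, Ī = 3 413 333 mm⁴.
Top plate: 60 × 10, A = 600 mm², y = 195 mm, Ī = 5 000 mm⁴.
Hole (subtracted): ⌀14, A = 153.938 mm², y = 15 mm, Ī = 1885.741 mm⁴.
Centroid: ȳ = ΣA·y / ΣA = 52.97804 mm.
Transfer each piece to the horizontal axis through the centroid using Ī + A·d² with d = y − 52.97804:
  bottom plate: d = -37.97804 mm → contributes +7 283 191 mm⁴
  web plate: d = 57.02196 mm → contributes +8 615 740 mm⁴
  top plate: d = 142.022 mm → contributes +12 107 143 mm⁴
  hole: d = -37.97804 mm → contributes −223915.4 mm⁴
Total I = 27 782 158 mm⁴.

Ix ≈ 2.7782 × 10⁷ mm⁴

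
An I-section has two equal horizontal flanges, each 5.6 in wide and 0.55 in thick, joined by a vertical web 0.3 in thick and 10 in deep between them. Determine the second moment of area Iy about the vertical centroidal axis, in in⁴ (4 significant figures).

Iy ≈ 16.12 in⁴

Split into non-overlapping primitives; take the origin at the lower-left of the bounding box.
Bottom flange: 5.6 × 0.55, A = 3.08 in², x = 2.8 in, Ī = 8.04907 in⁴.
Web: 0.3 × 10, A = 3 in², x = 2.8 in, Ī = 0.0225 in⁴.
Top flange: 5.6 × 0.55, A = 3.08 in², x = 2.8 in, Ī = 8.04907 in⁴.
By symmetry the centroid is at mid-width, x̄ = 2.8 in.
All pieces are centred on the vertical centroidal axis, so I = ΣĪ = 16.1206 in⁴.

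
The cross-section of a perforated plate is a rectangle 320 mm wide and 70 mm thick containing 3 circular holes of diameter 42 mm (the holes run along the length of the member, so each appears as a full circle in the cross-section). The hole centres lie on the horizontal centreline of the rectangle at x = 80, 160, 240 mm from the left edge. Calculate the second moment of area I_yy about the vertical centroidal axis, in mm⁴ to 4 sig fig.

Treat the section as a set of non-overlapping primitives; coordinates are from the bounding-box lower-left.
Plate: 320 × 70, A = 22 400 mm², x = 160 mm, Ī = 191 146 667 mm⁴.
Hole 1 (subtracted): ⌀42, A = 1385.44 mm², x = 80 mm, Ī = 152 745 mm⁴.
Hole 2 (subtracted): ⌀42, A = 1385.44 mm², x = 160 mm, Ī = 152 745 mm⁴.
Hole 3 (subtracted): ⌀42, A = 1385.44 mm², x = 240 mm, Ī = 152 745 mm⁴.
By symmetry the centroid is at mid-width, x̄ = 160 mm.
Transfer each piece to the vertical centroidal axis using Ī + A·d² with d = x − 160:
  plate: d = 0 mm → contributes +191 146 667 mm⁴
  hole 1: d = -80 mm → contributes −9 019 576 mm⁴
  hole 2: d = 0 mm → contributes −152 745 mm⁴
  hole 3: d = 80 mm → contributes −9 019 576 mm⁴
Total I = 172 954 769 mm⁴.

I_yy ≈ 1.730 × 10⁸ mm⁴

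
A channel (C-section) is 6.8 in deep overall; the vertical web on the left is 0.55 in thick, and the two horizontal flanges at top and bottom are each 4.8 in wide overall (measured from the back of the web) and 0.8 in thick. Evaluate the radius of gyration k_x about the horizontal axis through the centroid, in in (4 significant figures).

k_x ≈ 2.685 in

Treat the section as a set of non-overlapping primitives; coordinates are from the bounding-box lower-left.
Web: 0.55 × 6.8, A = 3.74 in², y = 3.4 in, Ī = 14.4115 in⁴.
Top flange (beyond web): 4.25 × 0.8, A = 3.4 in², y = 6.4 in, Ī = 0.181333 in⁴.
Bottom flange (beyond web): 4.25 × 0.8, A = 3.4 in², y = 0.4 in, Ī = 0.181333 in⁴.
By symmetry the centroid is at mid-height, ȳ = 3.4 in.
Transfer each piece to the horizontal axis through the centroid using Ī + A·d² with d = y − 3.4:
  web: d = 0 in → contributes +14.4115 in⁴
  top flange (beyond web): d = 3 in → contributes +30.7813 in⁴
  bottom flange (beyond web): d = -3 in → contributes +30.7813 in⁴
Total I = 75.9741 in⁴.
Radius of gyration: k = √(I/A) = √(75.9741 / 10.54) = 2.6848 in.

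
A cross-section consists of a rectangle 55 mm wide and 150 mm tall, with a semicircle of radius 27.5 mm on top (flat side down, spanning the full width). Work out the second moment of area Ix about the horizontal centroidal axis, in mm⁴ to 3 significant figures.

Treat the section as a set of non-overlapping primitives; coordinates are from the bounding-box lower-left.
Rectangular body: 55 × 150, A = 8 250 mm², y = 75 mm, Ī = 15 468 750 mm⁴.
Semicircular cap: semicircle r = 27.5, A = 1187.9 mm², y = 161.67 mm, Ī = 62 772 mm⁴.
Centroid: ȳ = ΣA·y / ΣA = 85.909 mm.
Transfer each piece to the horizontal centroidal axis using Ī + A·d² with d = y − 85.909:
  rectangular body: d = -10.909 mm → contributes +16 450 551 mm⁴
  semicircular cap: d = 75.762 mm → contributes +6 881 326 mm⁴
Total I = 23 331 877 mm⁴.

Ix ≈ 2.33 × 10⁷ mm⁴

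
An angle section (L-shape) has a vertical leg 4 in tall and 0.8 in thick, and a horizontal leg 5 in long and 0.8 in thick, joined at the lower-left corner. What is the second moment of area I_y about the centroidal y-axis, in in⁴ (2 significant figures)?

Decompose the section into non-overlapping parts with the origin at the bottom-left of its bounding rectangle.
Vertical leg: 0.8 × 4, A = 3.2 in², x = 0.4 in, Ī = 0.1707 in⁴.
Horizontal leg (remainder): 4.2 × 0.8, A = 3.36 in², x = 2.9 in, Ī = 4.939 in⁴.
Centroid: x̄ = ΣA·x / ΣA = 1.68 in.
Transfer each piece to the centroidal y-axis using Ī + A·d² with d = x − 1.68:
  vertical leg: d = -1.28 in → contributes +5.418 in⁴
  horizontal leg (remainder): d = 1.22 in → contributes +9.936 in⁴
Total I = 15.35 in⁴.

I_y ≈ 15 in⁴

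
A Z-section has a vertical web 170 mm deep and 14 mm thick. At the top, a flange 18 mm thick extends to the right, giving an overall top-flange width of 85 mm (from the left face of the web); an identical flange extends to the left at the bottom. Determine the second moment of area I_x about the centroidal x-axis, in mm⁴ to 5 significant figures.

Decompose the section into non-overlapping parts with the origin at the bottom-left of its bounding rectangle.
Web: 14 × 170, A = 2 380 mm², y = 85 mm, Ī = 5 731 833 mm⁴.
Top flange (beyond web): 71 × 18, A = 1 278 mm², y = 161 mm, Ī = 34 506 mm⁴.
Bottom flange (beyond web): 71 × 18, A = 1 278 mm², y = 9 mm, Ī = 34 506 mm⁴.
Centroid: ȳ = ΣA·y / ΣA = 85 mm.
Transfer each piece to the centroidal x-axis using Ī + A·d² with d = y − 85:
  web: d = 0 mm → contributes +5 731 833 mm⁴
  top flange (beyond web): d = 76 mm → contributes +7 416 234 mm⁴
  bottom flange (beyond web): d = -76 mm → contributes +7 416 234 mm⁴
Total I = 20 564 301 mm⁴.

I_x ≈ 2.0564 × 10⁷ mm⁴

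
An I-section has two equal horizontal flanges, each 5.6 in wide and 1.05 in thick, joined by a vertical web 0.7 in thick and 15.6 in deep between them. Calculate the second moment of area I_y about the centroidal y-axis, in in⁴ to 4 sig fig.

I_y ≈ 31.18 in⁴

Break the section into simple shapes (no overlaps), measuring from the bottom-left corner of the bounding box.
Bottom flange: 5.6 × 1.05, A = 5.88 in², x = 2.8 in, Ī = 15.3664 in⁴.
Web: 0.7 × 15.6, A = 10.92 in², x = 2.8 in, Ī = 0.4459 in⁴.
Top flange: 5.6 × 1.05, A = 5.88 in², x = 2.8 in, Ī = 15.3664 in⁴.
By symmetry the centroid is at mid-width, x̄ = 2.8 in.
All pieces are centred on the centroidal y-axis, so I = ΣĪ = 31.1787 in⁴.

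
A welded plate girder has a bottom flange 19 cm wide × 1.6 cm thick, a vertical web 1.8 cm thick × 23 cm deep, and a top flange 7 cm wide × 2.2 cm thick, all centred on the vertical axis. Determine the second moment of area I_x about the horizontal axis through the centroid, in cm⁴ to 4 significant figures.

Split into non-overlapping primitives; take the origin at the lower-left of the bounding box.
Bottom plate: 19 × 1.6, A = 30.4 cm², y = 0.8 cm, Ī = 6.48533 cm⁴.
Web plate: 1.8 × 23, A = 41.4 cm², y = 13.1 cm, Ī = 1825.05 cm⁴.
Top plate: 7 × 2.2, A = 15.4 cm², y = 25.7 cm, Ī = 6.21133 cm⁴.
Centroid: ȳ = ΣA·y / ΣA = 11.0372 cm.
Transfer each piece to the horizontal axis through the centroid using Ī + A·d² with d = y − 11.0372:
  bottom plate: d = -10.2372 cm → contributes +3192.39 cm⁴
  web plate: d = 2.06284 cm → contributes +2001.22 cm⁴
  top plate: d = 14.6628 cm → contributes +3317.2 cm⁴
Total I = 8510.8 cm⁴.

I_x ≈ 8511 cm⁴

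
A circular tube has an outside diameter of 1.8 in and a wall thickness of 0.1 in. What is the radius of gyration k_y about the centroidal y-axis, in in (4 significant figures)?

k_y ≈ 0.6021 in

Decompose the section into non-overlapping parts with the origin at the bottom-left of its bounding rectangle.
Outer circle: ⌀1.8, A = 2.54469 in², x = 0.9 in, Ī = 0.5153 in⁴.
Bore (subtracted): ⌀1.6, A = 2.01062 in², x = 0.9 in, Ī = 0.321699 in⁴.
By symmetry the centroid is at mid-width, x̄ = 0.9 in.
All pieces are centred on the centroidal y-axis, so I = ΣĪ (holes subtracted) = 0.193601 in⁴.
Radius of gyration: k = √(I/A) = √(0.193601 / 0.534071) = 0.60208 in.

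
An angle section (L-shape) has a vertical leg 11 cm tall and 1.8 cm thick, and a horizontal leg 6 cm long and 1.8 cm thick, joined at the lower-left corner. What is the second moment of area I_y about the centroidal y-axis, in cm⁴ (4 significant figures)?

Break the section into simple shapes (no overlaps), measuring from the bottom-left corner of the bounding box.
Vertical leg: 1.8 × 11, A = 19.8 cm², x = 0.9 cm, Ī = 5.346 cm⁴.
Horizontal leg (remainder): 4.2 × 1.8, A = 7.56 cm², x = 3.9 cm, Ī = 11.1132 cm⁴.
Centroid: x̄ = ΣA·x / ΣA = 1.72895 cm.
Transfer each piece to the centroidal y-axis using Ī + A·d² with d = x − 1.72895:
  vertical leg: d = -0.828947 cm → contributes +18.9516 cm⁴
  horizontal leg (remainder): d = 2.17105 cm → contributes +46.747 cm⁴
Total I = 65.6987 cm⁴.

I_y ≈ 65.70 cm⁴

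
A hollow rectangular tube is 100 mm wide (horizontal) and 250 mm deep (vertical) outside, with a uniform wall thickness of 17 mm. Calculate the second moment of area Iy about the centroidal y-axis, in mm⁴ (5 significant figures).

Break the section into simple shapes (no overlaps), measuring from the bottom-left corner of the bounding box.
Outer rectangle: 100 × 250, A = 25 000 mm², x = 50 mm, Ī = 20 833 333 mm⁴.
Inner void (subtracted): 66 × 216, A = 14 256 mm², x = 50 mm, Ī = 5 174 928 mm⁴.
By symmetry the centroid is at mid-width, x̄ = 50 mm.
All pieces are centred on the centroidal y-axis, so I = ΣĪ (holes subtracted) = 15 658 405 mm⁴.

Iy ≈ 1.5658 × 10⁷ mm⁴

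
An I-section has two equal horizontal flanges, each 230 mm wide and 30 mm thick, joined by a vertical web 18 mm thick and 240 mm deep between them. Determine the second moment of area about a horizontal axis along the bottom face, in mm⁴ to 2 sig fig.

Split into non-overlapping primitives; take the origin at the lower-left of the bounding box.
Bottom flange: 230 × 30, A = 6 900 mm², y = 15 mm, Ī = 517 500 mm⁴.
Web: 18 × 240, A = 4 320 mm², y = 150 mm, Ī = 20 736 000 mm⁴.
Top flange: 230 × 30, A = 6 900 mm², y = 285 mm, Ī = 517 500 mm⁴.
Transfer each piece to the base of the section using Ī + A·d² with d = y − 0:
  bottom flange: d = 15 mm → contributes +2 070 000 mm⁴
  web: d = 150 mm → contributes +117 936 000 mm⁴
  top flange: d = 285 mm → contributes +560 970 000 mm⁴
Total I = 680 976 000 mm⁴.

I_base ≈ 6.8 × 10⁸ mm⁴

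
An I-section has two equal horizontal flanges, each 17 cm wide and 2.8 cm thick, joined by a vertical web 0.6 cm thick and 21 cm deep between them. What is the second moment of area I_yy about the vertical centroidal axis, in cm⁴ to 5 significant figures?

I_yy ≈ 2293.1 cm⁴

Split into non-overlapping primitives; take the origin at the lower-left of the bounding box.
Bottom flange: 17 × 2.8, A = 47.6 cm², x = 8.5 cm, Ī = 1146.367 cm⁴.
Web: 0.6 × 21, A = 12.6 cm², x = 8.5 cm, Ī = 0.378 cm⁴.
Top flange: 17 × 2.8, A = 47.6 cm², x = 8.5 cm, Ī = 1146.367 cm⁴.
By symmetry the centroid is at mid-width, x̄ = 8.5 cm.
All pieces are centred on the vertical centroidal axis, so I = ΣĪ = 2293.111 cm⁴.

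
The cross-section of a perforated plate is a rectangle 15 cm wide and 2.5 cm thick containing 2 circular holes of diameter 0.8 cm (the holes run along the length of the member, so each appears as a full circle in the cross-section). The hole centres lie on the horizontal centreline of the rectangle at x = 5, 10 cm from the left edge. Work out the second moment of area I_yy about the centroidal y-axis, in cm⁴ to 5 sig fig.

I_yy ≈ 696.80 cm⁴

Split into non-overlapping primitives; take the origin at the lower-left of the bounding box.
Plate: 15 × 2.5, A = 37.5 cm², x = 7.5 cm, Ī = 703.125 cm⁴.
Hole 1 (subtracted): ⌀0.8, A = 0.5026548 cm², x = 5 cm, Ī = 0.02010619 cm⁴.
Hole 2 (subtracted): ⌀0.8, A = 0.5026548 cm², x = 10 cm, Ī = 0.02010619 cm⁴.
By symmetry the centroid is at mid-width, x̄ = 7.5 cm.
Transfer each piece to the centroidal y-axis using Ī + A·d² with d = x − 7.5:
  plate: d = 0 cm → contributes +703.125 cm⁴
  hole 1: d = -2.5 cm → contributes −3.161699 cm⁴
  hole 2: d = 2.5 cm → contributes −3.161699 cm⁴
Total I = 696.8016 cm⁴.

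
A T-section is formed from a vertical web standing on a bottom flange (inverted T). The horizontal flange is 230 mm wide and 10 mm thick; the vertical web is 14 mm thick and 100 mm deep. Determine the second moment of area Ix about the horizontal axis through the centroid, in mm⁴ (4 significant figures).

Ix ≈ 3.818 × 10⁶ mm⁴

Treat the section as a set of non-overlapping primitives; coordinates are from the bounding-box lower-left.
Flange: 230 × 10, A = 2 300 mm², y = 5 mm, Ī = 19166.7 mm⁴.
Web: 14 × 100, A = 1 400 mm², y = 60 mm, Ī = 1 166 667 mm⁴.
Centroid: ȳ = ΣA·y / ΣA = 25.8108 mm.
Transfer each piece to the horizontal axis through the centroid using Ī + A·d² with d = y − 25.8108:
  flange: d = -20.8108 mm → contributes +1 015 273 mm⁴
  web: d = 34.1892 mm → contributes +2 803 128 mm⁴
Total I = 3 818 401 mm⁴.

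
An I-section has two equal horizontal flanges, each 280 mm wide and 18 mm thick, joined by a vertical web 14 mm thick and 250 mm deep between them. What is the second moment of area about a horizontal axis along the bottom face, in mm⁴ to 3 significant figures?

Decompose the section into non-overlapping parts with the origin at the bottom-left of its bounding rectangle.
Bottom flange: 280 × 18, A = 5 040 mm², y = 9 mm, Ī = 136 080 mm⁴.
Web: 14 × 250, A = 3 500 mm², y = 143 mm, Ī = 18 229 167 mm⁴.
Top flange: 280 × 18, A = 5 040 mm², y = 277 mm, Ī = 136 080 mm⁴.
Transfer each piece to the bottom edge using Ī + A·d² with d = y − 0:
  bottom flange: d = 9 mm → contributes +544 320 mm⁴
  web: d = 143 mm → contributes +89 800 667 mm⁴
  top flange: d = 277 mm → contributes +386 850 240 mm⁴
Total I = 477 195 227 mm⁴.

I_base ≈ 4.77 × 10⁸ mm⁴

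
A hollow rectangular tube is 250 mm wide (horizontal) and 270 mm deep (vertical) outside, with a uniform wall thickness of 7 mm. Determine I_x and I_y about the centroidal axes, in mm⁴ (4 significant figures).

Split into non-overlapping primitives; take the origin at the lower-left of the bounding box.
Outer rectangle: 250 × 270, A = 67 500 mm², y = 135 mm, Ī = 410 062 500 mm⁴.
Inner void (subtracted): 236 × 256, A = 60 416 mm², y = 135 mm, Ī = 329 951 915 mm⁴.
By symmetry the centroid is at mid-height, ȳ = 135 mm.
All pieces are centred on the centroidal x-axis, so I = ΣĪ (holes subtracted) = 80 110 585 mm⁴.
Repeating about the centroidal y-axis gives I_y = 71 151 705 mm⁴.

I_x ≈ 8.011 × 10⁷ mm⁴, I_y ≈ 7.115 × 10⁷ mm⁴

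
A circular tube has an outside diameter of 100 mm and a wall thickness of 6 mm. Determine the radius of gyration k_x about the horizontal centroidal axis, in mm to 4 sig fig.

k_x ≈ 33.30 mm

Treat the section as a set of non-overlapping primitives; coordinates are from the bounding-box lower-left.
Outer circle: ⌀100, A = 7853.98 mm², y = 50 mm, Ī = 4 908 739 mm⁴.
Bore (subtracted): ⌀88, A = 6082.12 mm², y = 50 mm, Ī = 2 943 748 mm⁴.
By symmetry the centroid is at mid-height, ȳ = 50 mm.
All pieces are centred on the horizontal centroidal axis, so I = ΣĪ (holes subtracted) = 1 964 991 mm⁴.
Radius of gyration: k = √(I/A) = √(1 964 991 / 1771.86) = 33.3017 mm.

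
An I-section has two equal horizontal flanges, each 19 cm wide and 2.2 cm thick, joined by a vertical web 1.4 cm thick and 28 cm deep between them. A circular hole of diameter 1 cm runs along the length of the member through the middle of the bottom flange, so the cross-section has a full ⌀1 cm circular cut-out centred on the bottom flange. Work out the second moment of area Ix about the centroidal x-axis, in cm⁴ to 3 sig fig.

Split into non-overlapping primitives; take the origin at the lower-left of the bounding box.
Bottom flange: 19 × 2.2, A = 41.8 cm², y = 1.1 cm, Ī = 16.859 cm⁴.
Web: 1.4 × 28, A = 39.2 cm², y = 16.2 cm, Ī = 2561.1 cm⁴.
Top flange: 19 × 2.2, A = 41.8 cm², y = 31.3 cm, Ī = 16.859 cm⁴.
Hole (subtracted): ⌀1, A = 0.7854 cm², y = 1.1 cm, Ī = 0.049087 cm⁴.
Centroid: ȳ = ΣA·y / ΣA = 16.297 cm.
Transfer each piece to the centroidal x-axis using Ī + A·d² with d = y − 16.297:
  bottom flange: d = -15.197 cm → contributes +9670.8 cm⁴
  web: d = -0.097197 cm → contributes +2561.4 cm⁴
  top flange: d = 15.003 cm → contributes +9425.4 cm⁴
  hole: d = -15.197 cm → contributes −181.44 cm⁴
Total I = 21 476 cm⁴.

Ix ≈ 2.15 × 10⁴ cm⁴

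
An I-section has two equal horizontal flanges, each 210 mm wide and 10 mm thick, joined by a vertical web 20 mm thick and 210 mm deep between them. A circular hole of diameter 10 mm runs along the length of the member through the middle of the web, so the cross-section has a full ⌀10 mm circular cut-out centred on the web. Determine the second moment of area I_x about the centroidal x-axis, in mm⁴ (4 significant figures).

Treat the section as a set of non-overlapping primitives; coordinates are from the bounding-box lower-left.
Bottom flange: 210 × 10, A = 2 100 mm², y = 5 mm, Ī = 17 500 mm⁴.
Web: 20 × 210, A = 4 200 mm², y = 115 mm, Ī = 15 435 000 mm⁴.
Top flange: 210 × 10, A = 2 100 mm², y = 225 mm, Ī = 17 500 mm⁴.
Hole (subtracted): ⌀10, A = 78.5398 mm², y = 115 mm, Ī = 490.874 mm⁴.
By symmetry the centroid is at mid-height, ȳ = 115 mm.
Transfer each piece to the centroidal x-axis using Ī + A·d² with d = y − 115:
  bottom flange: d = -110 mm → contributes +25 427 500 mm⁴
  web: d = 0 mm → contributes +15 435 000 mm⁴
  top flange: d = 110 mm → contributes +25 427 500 mm⁴
  hole: d = 0 mm → contributes −490.874 mm⁴
Total I = 66 289 509 mm⁴.

I_x ≈ 6.629 × 10⁷ mm⁴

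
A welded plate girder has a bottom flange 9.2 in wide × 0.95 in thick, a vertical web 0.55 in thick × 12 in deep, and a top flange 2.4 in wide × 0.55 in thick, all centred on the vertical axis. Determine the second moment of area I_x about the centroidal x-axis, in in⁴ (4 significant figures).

Break the section into simple shapes (no overlaps), measuring from the bottom-left corner of the bounding box.
Bottom plate: 9.2 × 0.95, A = 8.74 in², y = 0.475 in, Ī = 0.657321 in⁴.
Web plate: 0.55 × 12, A = 6.6 in², y = 6.95 in, Ī = 79.2 in⁴.
Top plate: 2.4 × 0.55, A = 1.32 in², y = 13.225 in, Ī = 0.033275 in⁴.
Centroid: ȳ = ΣA·y / ΣA = 4.05033 in.
Transfer each piece to the centroidal x-axis using Ī + A·d² with d = y − 4.05033:
  bottom plate: d = -3.57533 in → contributes +112.381 in⁴
  web plate: d = 2.89967 in → contributes +134.693 in⁴
  top plate: d = 9.17467 in → contributes +111.144 in⁴
Total I = 358.218 in⁴.

I_x ≈ 358.2 in⁴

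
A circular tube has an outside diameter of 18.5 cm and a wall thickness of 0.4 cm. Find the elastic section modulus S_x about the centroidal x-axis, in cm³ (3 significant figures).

Treat the section as a set of non-overlapping primitives; coordinates are from the bounding-box lower-left.
Outer circle: ⌀18.5, A = 268.8 cm², y = 9.25 cm, Ī = 5749.9 cm⁴.
Bore (subtracted): ⌀17.7, A = 246.06 cm², y = 9.25 cm, Ī = 4 818 cm⁴.
By symmetry the centroid is at mid-height, ȳ = 9.25 cm.
All pieces are centred on the centroidal x-axis, so I = ΣĪ (holes subtracted) = 931.9 cm⁴.
Extreme fibre distance c = 9.25 cm; S = I/c = 100.75 cm³.

S_x ≈ 101 cm³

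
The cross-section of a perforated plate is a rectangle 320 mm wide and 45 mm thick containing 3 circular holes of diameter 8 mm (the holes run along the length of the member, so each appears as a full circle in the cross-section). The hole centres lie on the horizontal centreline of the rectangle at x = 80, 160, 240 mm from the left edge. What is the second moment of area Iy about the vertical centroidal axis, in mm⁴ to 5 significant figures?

Iy ≈ 1.2224 × 10⁸ mm⁴

Break the section into simple shapes (no overlaps), measuring from the bottom-left corner of the bounding box.
Plate: 320 × 45, A = 14 400 mm², x = 160 mm, Ī = 122 880 000 mm⁴.
Hole 1 (subtracted): ⌀8, A = 50.26548 mm², x = 80 mm, Ī = 201.0619 mm⁴.
Hole 2 (subtracted): ⌀8, A = 50.26548 mm², x = 160 mm, Ī = 201.0619 mm⁴.
Hole 3 (subtracted): ⌀8, A = 50.26548 mm², x = 240 mm, Ī = 201.0619 mm⁴.
By symmetry the centroid is at mid-width, x̄ = 160 mm.
Transfer each piece to the vertical centroidal axis using Ī + A·d² with d = x − 160:
  plate: d = 0 mm → contributes +122 880 000 mm⁴
  hole 1: d = -80 mm → contributes −321900.1 mm⁴
  hole 2: d = 0 mm → contributes −201.0619 mm⁴
  hole 3: d = 80 mm → contributes −321900.1 mm⁴
Total I = 122 235 999 mm⁴.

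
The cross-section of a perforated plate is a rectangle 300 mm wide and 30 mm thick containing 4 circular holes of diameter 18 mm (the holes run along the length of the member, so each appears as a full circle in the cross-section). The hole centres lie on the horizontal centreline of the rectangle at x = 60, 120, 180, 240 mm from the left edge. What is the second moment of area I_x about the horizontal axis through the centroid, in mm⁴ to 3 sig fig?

I_x ≈ 6.54 × 10⁵ mm⁴

Decompose the section into non-overlapping parts with the origin at the bottom-left of its bounding rectangle.
Plate: 300 × 30, A = 9 000 mm², y = 15 mm, Ī = 675 000 mm⁴.
Hole 1 (subtracted): ⌀18, A = 254.47 mm², y = 15 mm, Ī = 5 153 mm⁴.
Hole 2 (subtracted): ⌀18, A = 254.47 mm², y = 15 mm, Ī = 5 153 mm⁴.
Hole 3 (subtracted): ⌀18, A = 254.47 mm², y = 15 mm, Ī = 5 153 mm⁴.
Hole 4 (subtracted): ⌀18, A = 254.47 mm², y = 15 mm, Ī = 5 153 mm⁴.
By symmetry the centroid is at mid-height, ȳ = 15 mm.
All pieces are centred on the horizontal axis through the centroid, so I = ΣĪ (holes subtracted) = 654 388 mm⁴.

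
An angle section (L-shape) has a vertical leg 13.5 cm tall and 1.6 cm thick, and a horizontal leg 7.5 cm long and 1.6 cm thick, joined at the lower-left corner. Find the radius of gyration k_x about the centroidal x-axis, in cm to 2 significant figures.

k_x ≈ 4.3 cm

Decompose the section into non-overlapping parts with the origin at the bottom-left of its bounding rectangle.
Vertical leg: 1.6 × 13.5, A = 21.6 cm², y = 6.75 cm, Ī = 328.1 cm⁴.
Horizontal leg (remainder): 5.9 × 1.6, A = 9.44 cm², y = 0.8 cm, Ī = 2.014 cm⁴.
Centroid: ȳ = ΣA·y / ΣA = 4.94 cm.
Transfer each piece to the centroidal x-axis using Ī + A·d² with d = y − 4.94:
  vertical leg: d = 1.81 cm → contributes +398.8 cm⁴
  horizontal leg (remainder): d = -4.14 cm → contributes +163.8 cm⁴
Total I = 562.6 cm⁴.
Radius of gyration: k = √(I/A) = √(562.6 / 31.04) = 4.257 cm.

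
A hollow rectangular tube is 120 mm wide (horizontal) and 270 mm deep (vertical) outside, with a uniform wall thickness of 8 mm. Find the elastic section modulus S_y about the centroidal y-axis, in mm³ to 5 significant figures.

S_y ≈ 2.5117 × 10⁵ mm³

Treat the section as a set of non-overlapping primitives; coordinates are from the bounding-box lower-left.
Outer rectangle: 120 × 270, A = 32 400 mm², x = 60 mm, Ī = 38 880 000 mm⁴.
Inner void (subtracted): 104 × 254, A = 26 416 mm², x = 60 mm, Ī = 23 809 621 mm⁴.
By symmetry the centroid is at mid-width, x̄ = 60 mm.
All pieces are centred on the centroidal y-axis, so I = ΣĪ (holes subtracted) = 15 070 379 mm⁴.
Extreme fibre distance c = 60 mm; S = I/c = 251 173 mm³.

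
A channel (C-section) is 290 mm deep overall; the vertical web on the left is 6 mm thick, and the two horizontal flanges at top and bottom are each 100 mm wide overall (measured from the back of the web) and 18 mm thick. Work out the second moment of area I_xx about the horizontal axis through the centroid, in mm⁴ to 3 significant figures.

I_xx ≈ 7.49 × 10⁷ mm⁴

Break the section into simple shapes (no overlaps), measuring from the bottom-left corner of the bounding box.
Web: 6 × 290, A = 1 740 mm², y = 145 mm, Ī = 12 194 500 mm⁴.
Top flange (beyond web): 94 × 18, A = 1 692 mm², y = 281 mm, Ī = 45 684 mm⁴.
Bottom flange (beyond web): 94 × 18, A = 1 692 mm², y = 9 mm, Ī = 45 684 mm⁴.
By symmetry the centroid is at mid-height, ȳ = 145 mm.
Transfer each piece to the horizontal axis through the centroid using Ī + A·d² with d = y − 145:
  web: d = 0 mm → contributes +12 194 500 mm⁴
  top flange (beyond web): d = 136 mm → contributes +31 340 916 mm⁴
  bottom flange (beyond web): d = -136 mm → contributes +31 340 916 mm⁴
Total I = 74 876 332 mm⁴.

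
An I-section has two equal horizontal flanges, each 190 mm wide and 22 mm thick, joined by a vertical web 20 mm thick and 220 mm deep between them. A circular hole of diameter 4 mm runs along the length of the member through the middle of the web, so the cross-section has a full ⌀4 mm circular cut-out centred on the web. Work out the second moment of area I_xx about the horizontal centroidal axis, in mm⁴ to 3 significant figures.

I_xx ≈ 1.40 × 10⁸ mm⁴

Break the section into simple shapes (no overlaps), measuring from the bottom-left corner of the bounding box.
Bottom flange: 190 × 22, A = 4 180 mm², y = 11 mm, Ī = 168 593 mm⁴.
Web: 20 × 220, A = 4 400 mm², y = 132 mm, Ī = 17 746 667 mm⁴.
Top flange: 190 × 22, A = 4 180 mm², y = 253 mm, Ī = 168 593 mm⁴.
Hole (subtracted): ⌀4, A = 12.566 mm², y = 132 mm, Ī = 12.566 mm⁴.
By symmetry the centroid is at mid-height, ȳ = 132 mm.
Transfer each piece to the horizontal centroidal axis using Ī + A·d² with d = y − 132:
  bottom flange: d = -121 mm → contributes +61 367 973 mm⁴
  web: d = 0 mm → contributes +17 746 667 mm⁴
  top flange: d = 121 mm → contributes +61 367 973 mm⁴
  hole: d = 0 mm → contributes −12.566 mm⁴
Total I = 140 482 601 mm⁴.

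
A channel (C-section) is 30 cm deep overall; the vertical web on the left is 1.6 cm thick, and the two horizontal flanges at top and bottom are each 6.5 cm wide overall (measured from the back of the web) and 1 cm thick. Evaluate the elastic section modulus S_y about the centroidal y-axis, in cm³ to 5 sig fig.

S_y ≈ 22.492 cm³

Treat the section as a set of non-overlapping primitives; coordinates are from the bounding-box lower-left.
Web: 1.6 × 30, A = 48 cm², x = 0.8 cm, Ī = 10.24 cm⁴.
Top flange (beyond web): 4.9 × 1, A = 4.9 cm², x = 4.05 cm, Ī = 9.804083 cm⁴.
Bottom flange (beyond web): 4.9 × 1, A = 4.9 cm², x = 4.05 cm, Ī = 9.804083 cm⁴.
Centroid: x̄ = ΣA·x / ΣA = 1.351038 cm.
Transfer each piece to the centroidal y-axis using Ī + A·d² with d = x − 1.351038:
  web: d = -0.5510381 cm → contributes +24.81486 cm⁴
  top flange (beyond web): d = 2.698962 cm → contributes +45.49762 cm⁴
  bottom flange (beyond web): d = 2.698962 cm → contributes +45.49762 cm⁴
Total I = 115.8101 cm⁴.
Extreme fibre distance c = 5.148962 cm; S = I/c = 22.49193 cm³.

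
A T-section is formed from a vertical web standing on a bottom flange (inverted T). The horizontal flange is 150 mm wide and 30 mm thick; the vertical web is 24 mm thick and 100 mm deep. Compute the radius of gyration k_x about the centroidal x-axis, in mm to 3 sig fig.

Split into non-overlapping primitives; take the origin at the lower-left of the bounding box.
Flange: 150 × 30, A = 4 500 mm², y = 15 mm, Ī = 337 500 mm⁴.
Web: 24 × 100, A = 2 400 mm², y = 80 mm, Ī = 2 000 000 mm⁴.
Centroid: ȳ = ΣA·y / ΣA = 37.609 mm.
Transfer each piece to the centroidal x-axis using Ī + A·d² with d = y − 37.609:
  flange: d = -22.609 mm → contributes +2 637 689 mm⁴
  web: d = 42.391 mm → contributes +6 312 854 mm⁴
Total I = 8 950 543 mm⁴.
Radius of gyration: k = √(I/A) = √(8 950 543 / 6 900) = 36.016 mm.

k_x ≈ 36.0 mm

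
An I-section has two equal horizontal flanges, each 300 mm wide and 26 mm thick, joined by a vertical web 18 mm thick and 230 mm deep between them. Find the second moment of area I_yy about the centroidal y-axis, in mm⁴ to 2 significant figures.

Split into non-overlapping primitives; take the origin at the lower-left of the bounding box.
Bottom flange: 300 × 26, A = 7 800 mm², x = 150 mm, Ī = 58 500 000 mm⁴.
Web: 18 × 230, A = 4 140 mm², x = 150 mm, Ī = 111 780 mm⁴.
Top flange: 300 × 26, A = 7 800 mm², x = 150 mm, Ī = 58 500 000 mm⁴.
By symmetry the centroid is at mid-width, x̄ = 150 mm.
All pieces are centred on the centroidal y-axis, so I = ΣĪ = 117 111 780 mm⁴.

I_yy ≈ 1.2 × 10⁸ mm⁴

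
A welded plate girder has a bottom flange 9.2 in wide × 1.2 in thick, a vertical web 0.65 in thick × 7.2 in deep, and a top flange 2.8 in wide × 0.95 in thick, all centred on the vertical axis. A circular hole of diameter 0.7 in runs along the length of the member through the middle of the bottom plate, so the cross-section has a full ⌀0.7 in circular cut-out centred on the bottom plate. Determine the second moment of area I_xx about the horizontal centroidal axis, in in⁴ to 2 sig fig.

Break the section into simple shapes (no overlaps), measuring from the bottom-left corner of the bounding box.
Bottom plate: 9.2 × 1.2, A = 11.04 in², y = 0.6 in, Ī = 1.325 in⁴.
Web plate: 0.65 × 7.2, A = 4.68 in², y = 4.8 in, Ī = 20.22 in⁴.
Top plate: 2.8 × 0.95, A = 2.66 in², y = 8.875 in, Ī = 0.2001 in⁴.
Hole (subtracted): ⌀0.7, A = 0.3848 in², y = 0.6 in, Ī = 0.01179 in⁴.
Centroid: ȳ = ΣA·y / ΣA = 2.915 in.
Transfer each piece to the horizontal centroidal axis using Ī + A·d² with d = y − 2.915:
  bottom plate: d = -2.315 in → contributes +60.52 in⁴
  web plate: d = 1.885 in → contributes +36.84 in⁴
  top plate: d = 5.96 in → contributes +94.67 in⁴
  hole: d = -2.315 in → contributes −2.075 in⁴
Total I = 190 in⁴.

I_xx ≈ 190 in⁴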